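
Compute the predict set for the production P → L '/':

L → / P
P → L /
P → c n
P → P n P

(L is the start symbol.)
{ '/' }

PREDICT(P → L '/') = (FIRST(RHS) \ {ε}) ∪ (FOLLOW(P) if ε ∈ FIRST(RHS), i.e. RHS ⇒* ε)
FIRST(L) = { '/' }
FIRST(L '/') = { '/' }
ε ∉ FIRST(L '/'), so FOLLOW(P) is not added.
PREDICT(P → L '/') = { '/' }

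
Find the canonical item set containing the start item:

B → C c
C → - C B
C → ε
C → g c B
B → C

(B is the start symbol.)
First, augment the grammar with B' → B
I₀ = CLOSURE({ [B' → . B] }):
  [B' → . B] has the dot before B: add [B → . C c], [B → . C]
  [B → . C c] has the dot before C: add [C → . - C B], [C → .], [C → . g c B]
No further items can be added.

I₀ = { [B → . C c], [B → . C], [B' → . B], [C → . - C B], [C → . g c B], [C → .] }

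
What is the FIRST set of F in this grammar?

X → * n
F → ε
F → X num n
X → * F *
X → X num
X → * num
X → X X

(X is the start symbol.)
To compute FIRST(F), examine every production with F on the left-hand side, reading each right-hand side left to right until a non-nullable symbol is reached.

FIRST sets of the other non-terminals involved (by the same procedure, iterated to a fixed point):
  FIRST(X) = { '*' }

From F → ε:
  - ε-production, so ε ∈ FIRST(F)
From F → X num n:
  - X is a non-terminal: add FIRST(X) \ {ε} = { '*' }
    X is not nullable, so stop

Collecting: FIRST(F) = { '*', ε }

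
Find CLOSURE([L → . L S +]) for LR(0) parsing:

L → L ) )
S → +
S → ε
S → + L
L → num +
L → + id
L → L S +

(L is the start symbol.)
To compute CLOSURE, for each item [A → α.Bβ] where B is a non-terminal, add [B → .γ] for all productions B → γ; repeat for the newly added items until nothing changes.

Start with: [L → . L S +]
  [L → . L S +] has the dot before L: add [L → . L ) )], [L → . num +], [L → . + id]
No further items can be added.

CLOSURE = { [L → . + id], [L → . L ) )], [L → . L S +], [L → . num +] }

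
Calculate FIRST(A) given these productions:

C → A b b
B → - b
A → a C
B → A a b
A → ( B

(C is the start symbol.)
From A → a C:
  - a is a terminal: add 'a' and stop
From A → ( B:
  - '(' is a terminal: add '(' and stop

Collecting: FIRST(A) = { '(', 'a' }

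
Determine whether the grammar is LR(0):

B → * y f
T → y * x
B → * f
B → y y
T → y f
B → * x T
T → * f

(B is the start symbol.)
A grammar is LR(0) if no state in the canonical LR(0) collection has:
  - both a shift item (dot before a terminal) and a complete item (shift-reduce conflict), or
  - two or more complete items (reduce-reduce conflict; the accept item [B' → B .] counts as a complete item here).

Augment with B' → B and build the canonical LR(0) collection (I0 = CLOSURE({[B' → . B]}), then GOTO on every symbol after a dot until no new states appear). It has 16 states:
  I0: { [B → . * f], [B → . * x T], [B → . * y f], [B → . y y], [B' → . B] }  — shift
  I1: { [B → * . f], [B → * . x T], [B → * . y f] }  — shift
  I2: { [B' → B .] }  — accept
  I3: { [B → y . y] }  — shift
  I4: { [B → y y .] }  — reduce
  I5: { [B → * f .] }  — reduce
  I6: { [B → * x . T], [T → . * f], [T → . y * x], [T → . y f] }  — shift
  I7: { [B → * y . f] }  — shift
  I8: { [B → * y f .] }  — reduce
  I9: { [T → * . f] }  — shift
  I10: { [B → * x T .] }  — reduce
  I11: { [T → y . * x], [T → y . f] }  — shift
  I12: { [T → y * . x] }  — shift
  I13: { [T → y f .] }  — reduce
  I14: { [T → y * x .] }  — reduce
  I15: { [T → * f .] }  — reduce

Every state is either a pure shift/goto state or contains exactly one complete item and nothing to shift — no conflicts. The grammar is LR(0).

Answer: Yes, the grammar is LR(0)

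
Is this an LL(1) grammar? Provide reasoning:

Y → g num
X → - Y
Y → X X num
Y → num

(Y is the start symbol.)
A grammar is LL(1) if for each non-terminal N with multiple productions, the predict sets of those productions are pairwise disjoint, where PREDICT(N → α) = (FIRST(α) \ {ε}) ∪ (FOLLOW(N) if α ⇒* ε).

Relevant sets:
  FIRST(X) = { '-' }

For Y:
  PREDICT(Y → g num) = { 'g' }
  PREDICT(Y → X X num) = { '-' }
  PREDICT(Y → num) = { 'num' }
X has a single production, so nothing to check there.

All predict sets are disjoint. The grammar IS LL(1).

Answer: Yes, the grammar is LL(1).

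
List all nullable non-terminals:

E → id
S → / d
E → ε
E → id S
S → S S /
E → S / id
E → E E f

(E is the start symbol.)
A non-terminal is nullable if it can derive ε (the empty string): either it has an ε-production, or it has a production whose right-hand side consists entirely of nullable non-terminals.

ε-productions: E → ε
So E is immediately nullable.
No further non-terminal can be added: every production for the remaining non-terminals contains a terminal or a non-nullable non-terminal.
Nullable = { 'E' }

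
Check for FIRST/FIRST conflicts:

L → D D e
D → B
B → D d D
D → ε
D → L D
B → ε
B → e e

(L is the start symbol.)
A FIRST/FIRST conflict occurs when two productions N → α and N → β for the same non-terminal have FIRST(α) ∩ FIRST(β) ≠ ∅ (with ε ∈ FIRST of a nullable right-hand side, so two nullable alternatives also conflict).

FIRST sets of the non-terminals at (or reachable through a nullable prefix from) the front of some alternative:
  FIRST(B) = { 'd', 'e', ε }
  FIRST(L) = { 'd', 'e' }
  FIRST(D) = { 'd', 'e', ε }

Productions for D:
  D → B: FIRST = { 'd', 'e', ε }
  D → ε: FIRST = { ε }
  D → L D: FIRST = { 'd', 'e' }
Productions for B:
  B → D d D: FIRST = { 'd', 'e' }
  B → ε: FIRST = { ε }
  B → e e: FIRST = { 'e' }
L has only one production, so no FIRST/FIRST conflict is possible there.

Conflict for D: D → B and D → ε
  Overlap: { ε }
Conflict for D: D → B and D → L D
  Overlap: { 'd', 'e' }
Conflict for B: B → D d D and B → e e
  Overlap: { 'e' }

Answer: Yes. D → B / D → ε on { ε }; D → B / D → L D on { 'd', 'e' }; B → D d D / B → e e on { 'e' }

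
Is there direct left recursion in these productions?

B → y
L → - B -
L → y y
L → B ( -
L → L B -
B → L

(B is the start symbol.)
Yes, L is left-recursive

B → y: starts with y
L → - B -: starts with '-'
L → y y: starts with y
L → B ( -: starts with B
L → L B -: LEFT RECURSIVE (starts with L)
B → L: starts with L

The grammar has direct left recursion on: L.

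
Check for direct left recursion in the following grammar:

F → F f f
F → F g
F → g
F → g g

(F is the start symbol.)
Direct left recursion occurs when N → N α for some non-terminal N (the right-hand side begins with the left-hand side itself).

F → F f f: LEFT RECURSIVE (starts with F)
F → F g: LEFT RECURSIVE (starts with F)
F → g: starts with g
F → g g: starts with g

The grammar has direct left recursion on: F.

Answer: Yes, F is left-recursive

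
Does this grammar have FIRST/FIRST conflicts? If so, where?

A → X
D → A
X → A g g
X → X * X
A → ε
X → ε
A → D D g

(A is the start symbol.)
Yes. A → X / A → ε on { ε }; A → X / A → D D g on { '*', 'g' }; X → A g g / X → X '*' X on { '*', 'g' }

A FIRST/FIRST conflict occurs when two productions N → α and N → β for the same non-terminal have FIRST(α) ∩ FIRST(β) ≠ ∅ (with ε ∈ FIRST of a nullable right-hand side, so two nullable alternatives also conflict).

FIRST sets of the non-terminals at (or reachable through a nullable prefix from) the front of some alternative:
  FIRST(X) = { '*', 'g', ε }
  FIRST(D) = { '*', 'g', ε }
  FIRST(A) = { '*', 'g', ε }

Productions for A:
  A → X: FIRST = { '*', 'g', ε }
  A → ε: FIRST = { ε }
  A → D D g: FIRST = { '*', 'g' }
Productions for X:
  X → A g g: FIRST = { '*', 'g' }
  X → X * X: FIRST = { '*', 'g' }
  X → ε: FIRST = { ε }
D has only one production, so no FIRST/FIRST conflict is possible there.

Conflict for A: A → X and A → ε
  Overlap: { ε }
Conflict for A: A → X and A → D D g
  Overlap: { '*', 'g' }
Conflict for X: X → A g g and X → X * X
  Overlap: { '*', 'g' }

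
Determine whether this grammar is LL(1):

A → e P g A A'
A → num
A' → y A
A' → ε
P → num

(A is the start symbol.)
No. Predict set conflict for A': { 'y' }

A grammar is LL(1) if for each non-terminal N with multiple productions, the predict sets of those productions are pairwise disjoint, where PREDICT(N → α) = (FIRST(α) \ {ε}) ∪ (FOLLOW(N) if α ⇒* ε).

Relevant sets:
  FOLLOW(A') = { $, 'y' }

For A:
  PREDICT(A → e P g A A') = { 'e' }
  PREDICT(A → num) = { 'num' }
For A':
  PREDICT(A' → y A) = { 'y' }
  PREDICT(A' → ε) = { $, 'y' }
P has a single production, so nothing to check there.

Conflict found: Predict set conflict for A': { 'y' }
The grammar is NOT LL(1).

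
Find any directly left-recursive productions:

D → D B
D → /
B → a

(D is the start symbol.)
D → D B: LEFT RECURSIVE (starts with D)
D → /: starts with '/'
B → a: starts with a

The grammar has direct left recursion on: D.

Answer: Yes, D is left-recursive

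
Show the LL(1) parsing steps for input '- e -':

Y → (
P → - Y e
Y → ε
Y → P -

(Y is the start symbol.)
LL(1) parsing maintains a stack (initially the start symbol over $) and the input. At each step: if the stack top is a terminal, match it against the current input token; if it is a non-terminal N, replace it with the RHS of M[N, lookahead] (the unique production whose predict set contains the lookahead).

Stack is shown with the top on the left.

Stack      Input    Action
--------------------------
Y $        - e - $  output Y → P -
P - $      - e - $  output P → - Y e
- Y e - $  - e - $  match '-'
Y e - $    e - $    output Y → ε
e - $      e - $    match 'e'
- $        - $      match '-'
$          $        accept

The string is accepted.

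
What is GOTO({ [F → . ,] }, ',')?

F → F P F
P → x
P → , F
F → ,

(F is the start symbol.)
{ [F → , .] }

GOTO(I, ',') = CLOSURE({ [A → αX.β] : [A → α.Xβ] ∈ I, X = ',' })

Items with dot before ',', with the dot advanced:
  [F → . ,] → [F → , .]
Closure adds nothing (no advanced item has the dot before a non-terminal).

GOTO = { [F → , .] }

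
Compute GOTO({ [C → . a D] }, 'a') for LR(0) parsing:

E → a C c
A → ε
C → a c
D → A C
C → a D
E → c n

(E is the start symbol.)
GOTO(I, 'a') = CLOSURE({ [A → αX.β] : [A → α.Xβ] ∈ I, X = 'a' })

Items with dot before 'a', with the dot advanced:
  [C → . a D] → [C → a . D]
Closure of the advanced items:
  [C → a . D] has the dot before D: add [D → . A C]
  [D → . A C] has the dot before A: add [A → .]

GOTO = { [A → .], [C → a . D], [D → . A C] }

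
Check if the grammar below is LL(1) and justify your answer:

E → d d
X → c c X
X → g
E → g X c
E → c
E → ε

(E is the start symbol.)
Yes, the grammar is LL(1).

A grammar is LL(1) if for each non-terminal N with multiple productions, the predict sets of those productions are pairwise disjoint, where PREDICT(N → α) = (FIRST(α) \ {ε}) ∪ (FOLLOW(N) if α ⇒* ε).

Relevant sets:
  FOLLOW(E) = { $ }

For E:
  PREDICT(E → d d) = { 'd' }
  PREDICT(E → g X c) = { 'g' }
  PREDICT(E → c) = { 'c' }
  PREDICT(E → ε) = { $ }
For X:
  PREDICT(X → c c X) = { 'c' }
  PREDICT(X → g) = { 'g' }

All predict sets are disjoint. The grammar IS LL(1).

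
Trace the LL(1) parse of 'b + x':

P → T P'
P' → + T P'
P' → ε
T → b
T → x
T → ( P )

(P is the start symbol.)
Stack is shown with the top on the left.

Stack     Input    Action
-------------------------
P $       b + x $  output P → T P'
T P' $    b + x $  output T → b
b P' $    b + x $  match 'b'
P' $      + x $    output P' → + T P'
+ T P' $  + x $    match '+'
T P' $    x $      output T → x
x P' $    x $      match 'x'
P' $      $        output P' → ε
$         $        accept

The string is accepted.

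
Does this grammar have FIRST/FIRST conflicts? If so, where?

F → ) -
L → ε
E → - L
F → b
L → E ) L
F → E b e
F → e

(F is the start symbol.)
No FIRST/FIRST conflicts.

A FIRST/FIRST conflict occurs when two productions N → α and N → β for the same non-terminal have FIRST(α) ∩ FIRST(β) ≠ ∅ (with ε ∈ FIRST of a nullable right-hand side, so two nullable alternatives also conflict).

FIRST sets of the non-terminals at (or reachable through a nullable prefix from) the front of some alternative:
  FIRST(E) = { '-' }

Productions for F:
  F → ) -: FIRST = { ')' }
  F → b: FIRST = { 'b' }
  F → E b e: FIRST = { '-' }
  F → e: FIRST = { 'e' }
Productions for L:
  L → ε: FIRST = { ε }
  L → E ) L: FIRST = { '-' }
E has only one production, so no FIRST/FIRST conflict is possible there.

All alternatives of each non-terminal have pairwise disjoint FIRST sets.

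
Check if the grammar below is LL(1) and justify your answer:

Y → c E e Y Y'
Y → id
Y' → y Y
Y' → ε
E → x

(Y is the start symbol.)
No. Predict set conflict for Y': { 'y' }

Relevant sets:
  FOLLOW(Y') = { $, 'y' }

For Y:
  PREDICT(Y → c E e Y Y') = { 'c' }
  PREDICT(Y → id) = { 'id' }
For Y':
  PREDICT(Y' → y Y) = { 'y' }
  PREDICT(Y' → ε) = { $, 'y' }
E has a single production, so nothing to check there.

Conflict found: Predict set conflict for Y': { 'y' }
The grammar is NOT LL(1).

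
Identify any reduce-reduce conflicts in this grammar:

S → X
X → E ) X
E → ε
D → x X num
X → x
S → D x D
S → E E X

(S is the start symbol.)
Yes — I5: [E → .] vs [X → x .]

Augment with S' → S and build the canonical LR(0) collection (I0 = CLOSURE({[S' → . S]}), then GOTO on every symbol after a dot until no new states appear). It has 17 states:
  I0: { [D → . x X num], [E → .], [S → . D x D], [S → . E E X], [S → . X], [S' → . S], [X → . E ) X], [X → . x] }  — shift, reduce
  I1: { [S → D . x D] }  — shift
  I2: { [E → .], [S → E . E X], [X → E . ) X] }  — shift, reduce
  I3: { [S' → S .] }  — accept
  I4: { [S → X .] }  — reduce
  I5: { [D → x . X num], [E → .], [X → . E ) X], [X → . x], [X → x .] }  — shift, 2 reduces
  I6: { [X → E . ) X] }  — shift
  I7: { [D → x X . num] }  — shift
  I8: { [X → x .] }  — reduce
  I9: { [D → x X num .] }  — reduce
  I10: { [E → .], [X → . E ) X], [X → . x], [X → E ) . X] }  — shift, reduce
  I11: { [X → E ) X .] }  — reduce
  I12: { [E → .], [S → E E . X], [X → . E ) X], [X → . x] }  — shift, reduce
  I13: { [S → E E X .] }  — reduce
  I14: { [D → . x X num], [S → D x . D] }  — shift
  I15: { [S → D x D .] }  — reduce
  I16: { [D → x . X num], [E → .], [X → . E ) X], [X → . x] }  — shift, reduce

I5 contains complete items [E → .], [X → x .] — reduce-reduce conflict.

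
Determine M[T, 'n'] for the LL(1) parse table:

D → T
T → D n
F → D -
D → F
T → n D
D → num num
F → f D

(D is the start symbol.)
T → D n, T → n D

To find M[T, 'n'], we find productions for T where 'n' is in the predict set (PREDICT(N → α) = (FIRST(α) \ {ε}) ∪ (FOLLOW(N) if α ⇒* ε)).

Relevant sets:
  FIRST(D) = { 'f', 'n', 'num' }

T → D n: PREDICT = { 'f', 'n', 'num' }
  'n' is in predict set, so this production goes in M[T, 'n']
T → n D: PREDICT = { 'n' }
  'n' is in predict set, so this production goes in M[T, 'n']

M[T, 'n'] = T → D n, T → n D  (a multiply-defined cell — the grammar is not LL(1))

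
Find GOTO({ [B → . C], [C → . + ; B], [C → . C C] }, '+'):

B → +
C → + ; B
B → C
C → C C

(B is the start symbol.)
{ [C → + . ; B] }

GOTO(I, '+') = CLOSURE({ [A → αX.β] : [A → α.Xβ] ∈ I, X = '+' })

Items with dot before '+', with the dot advanced:
  [C → . + ; B] → [C → + . ; B]
Closure adds nothing (no advanced item has the dot before a non-terminal).

GOTO = { [C → + . ; B] }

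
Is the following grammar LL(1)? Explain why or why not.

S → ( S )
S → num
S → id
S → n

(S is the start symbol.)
For S:
  PREDICT(S → '(' S ')') = { '(' }
  PREDICT(S → num) = { 'num' }
  PREDICT(S → id) = { 'id' }
  PREDICT(S → n) = { 'n' }

All predict sets are disjoint. The grammar IS LL(1).

Answer: Yes, the grammar is LL(1).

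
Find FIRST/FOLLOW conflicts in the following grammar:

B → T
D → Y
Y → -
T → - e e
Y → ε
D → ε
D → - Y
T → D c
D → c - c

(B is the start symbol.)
A FIRST/FOLLOW conflict occurs when a non-terminal N has a nullable alternative N → β (β ⇒* ε) and another alternative N → α with FIRST(α) ∩ FOLLOW(N) ≠ ∅: on such a lookahead the parser cannot decide between expanding α and letting N vanish via β.

Nullable non-terminals: D, Y.
FIRST sets used below: FIRST(Y) = { '-', ε }

D: nullable alternative(s) D → Y, D → ε; FOLLOW(D) = { 'c' }
  D → Y: FIRST \ {ε} = { '-' } — disjoint from FOLLOW(D)
  D → ε: FIRST \ {ε} = { } — disjoint from FOLLOW(D)
  D → - Y: FIRST \ {ε} = { '-' } — disjoint from FOLLOW(D)
  D → c - c: FIRST \ {ε} = { 'c' } — overlaps FOLLOW(D) on { 'c' }: CONFLICT

Y: nullable alternative(s) Y → ε; FOLLOW(Y) = { 'c' }
  Y → -: FIRST \ {ε} = { '-' } — disjoint from FOLLOW(Y)
  Y → ε: FIRST \ {ε} = { } — this is the only nullable alternative, skip

B, T have no nullable alternative, so no FIRST/FOLLOW check is needed there.

So the grammar has 1 FIRST/FOLLOW conflict (marked CONFLICT above).

Answer: Yes. D → c '-' c with FOLLOW(D) on { 'c' }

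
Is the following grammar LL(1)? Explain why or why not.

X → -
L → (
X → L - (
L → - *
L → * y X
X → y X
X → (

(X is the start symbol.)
No. Predict set conflict for X: { '-' }

Relevant sets:
  FIRST(L) = { '(', '*', '-' }

For X:
  PREDICT(X → '-') = { '-' }
  PREDICT(X → L '-' '(') = { '(', '*', '-' }
  PREDICT(X → y X) = { 'y' }
  PREDICT(X → '(') = { '(' }
For L:
  PREDICT(L → '(') = { '(' }
  PREDICT(L → '-' '*') = { '-' }
  PREDICT(L → '*' y X) = { '*' }

Conflict found: Predict set conflict for X: { '-' }
The grammar is NOT LL(1).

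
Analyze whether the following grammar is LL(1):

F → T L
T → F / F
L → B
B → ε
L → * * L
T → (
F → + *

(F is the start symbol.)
No. Predict set conflict for F: { '+' }

A grammar is LL(1) if for each non-terminal N with multiple productions, the predict sets of those productions are pairwise disjoint, where PREDICT(N → α) = (FIRST(α) \ {ε}) ∪ (FOLLOW(N) if α ⇒* ε).

Relevant sets:
  FIRST(T) = { '(', '+' }
  FIRST(F) = { '(', '+' }
  FIRST(B) = { ε }
  FOLLOW(L) = { $, '*', '/' }

For F:
  PREDICT(F → T L) = { '(', '+' }
  PREDICT(F → '+' '*') = { '+' }
For T:
  PREDICT(T → F '/' F) = { '(', '+' }
  PREDICT(T → '(') = { '(' }
For L:
  PREDICT(L → B) = { $, '*', '/' }
  PREDICT(L → '*' '*' L) = { '*' }
B has a single production, so nothing to check there.

Conflict found: Predict set conflict for F: { '+' }
The grammar is NOT LL(1).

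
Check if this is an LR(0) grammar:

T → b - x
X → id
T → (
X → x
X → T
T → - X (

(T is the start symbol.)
Augment with T' → T and build the canonical LR(0) collection (I0 = CLOSURE({[T' → . T]}), then GOTO on every symbol after a dot until no new states appear). It has 12 states:
  I0: { [T → . (], [T → . - X (], [T → . b - x], [T' → . T] }  — shift
  I1: { [T → ( .] }  — reduce
  I2: { [T → - . X (], [T → . (], [T → . - X (], [T → . b - x], [X → . T], [X → . id], [X → . x] }  — shift
  I3: { [T' → T .] }  — accept
  I4: { [T → b . - x] }  — shift
  I5: { [T → b - . x] }  — shift
  I6: { [T → b - x .] }  — reduce
  I7: { [X → T .] }  — reduce
  I8: { [T → - X . (] }  — shift
  I9: { [X → id .] }  — reduce
  I10: { [X → x .] }  — reduce
  I11: { [T → - X ( .] }  — reduce

Every state is either a pure shift/goto state or contains exactly one complete item and nothing to shift — no conflicts. The grammar is LR(0).

Answer: Yes, the grammar is LR(0)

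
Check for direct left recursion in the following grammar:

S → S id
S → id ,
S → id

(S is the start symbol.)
Yes, S is left-recursive

S → S id: LEFT RECURSIVE (starts with S)
S → id ,: starts with id
S → id: starts with id

The grammar has direct left recursion on: S.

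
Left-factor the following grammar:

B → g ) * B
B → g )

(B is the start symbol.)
Left-factoring transforms A → αβ₁ | αβ₂ into A → αA' and A' → β₁ | β₂
(α is the longest common prefix among the alternatives). Repeat until
no nonterminal has two alternatives with a common prefix.

Round 1: B has alternatives sharing prefix 'g )'. Introduce B': B → g ) B'
  Add: B' → * B
  Add: B' → ε

No remaining common prefixes — done.

Resulting grammar:
B → g ) B'
B' → * B
B' → ε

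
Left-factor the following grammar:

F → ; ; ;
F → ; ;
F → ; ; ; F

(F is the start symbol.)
F → ; ; F'
F' → ; F''
F'' → ε
F'' → F
F' → ε

Left-factoring transforms A → αβ₁ | αβ₂ into A → αA' and A' → β₁ | β₂
(α is the longest common prefix among the alternatives). Repeat until
no nonterminal has two alternatives with a common prefix.

Round 1: F has alternatives sharing prefix '; ;'. Introduce F': F → ; ; F'
  Add: F' → ;
  Add: F' → ε
  Add: F' → ; F

Round 2: F' has alternatives sharing prefix ';'. Introduce F'': F' → ; F''
  Add: F'' → ε
  Add: F'' → F

No remaining common prefixes — done.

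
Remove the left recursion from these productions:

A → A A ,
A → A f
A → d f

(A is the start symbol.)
A is directly left-recursive. The standard transformation for
  A → A α₁ | ... | A α_m | β₁ | ... | β_n
is
  A  → β₁ A' | ... | β_n A'
  A' → α₁ A' | ... | α_m A' | ε

A → d f becomes A → d f A'
A → A A , becomes A' → A , A'
A → A f becomes A' → f A'
Add A' → ε

Resulting grammar:
A → d f A'
A' → A , A'
A' → f A'
A' → ε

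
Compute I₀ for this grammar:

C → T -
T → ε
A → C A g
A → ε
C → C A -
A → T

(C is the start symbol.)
{ [C → . C A -], [C → . T -], [C' → . C], [T → .] }

First, augment the grammar with C' → C
I₀ = CLOSURE({ [C' → . C] }):
  [C' → . C] has the dot before C: add [C → . T -], [C → . C A -]
  [C → . T -] has the dot before T: add [T → .]
No further items can be added.

I₀ = { [C → . C A -], [C → . T -], [C' → . C], [T → .] }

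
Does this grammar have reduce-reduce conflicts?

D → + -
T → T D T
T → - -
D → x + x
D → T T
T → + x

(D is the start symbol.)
No reduce-reduce conflicts

A reduce-reduce conflict occurs when an LR(0) state has two complete items [A → α .] and [B → β .] — both call for a reduction, and with no lookahead the parser cannot choose between them.

Augment with D' → D and build the canonical LR(0) collection (I0 = CLOSURE({[D' → . D]}), then GOTO on every symbol after a dot until no new states appear). It has 15 states:
  I0: { [D → . + -], [D → . T T], [D → . x + x], [D' → . D], [T → . + x], [T → . - -], [T → . T D T] }  — shift
  I1: { [D → + . -], [T → + . x] }  — shift
  I2: { [T → - . -] }  — shift
  I3: { [D' → D .] }  — accept
  I4: { [D → . + -], [D → . T T], [D → . x + x], [D → T . T], [T → . + x], [T → . - -], [T → . T D T], [T → T . D T] }  — shift
  I5: { [D → x . + x] }  — shift
  I6: { [D → x + . x] }  — shift
  I7: { [D → x + x .] }  — reduce
  I8: { [T → . + x], [T → . - -], [T → . T D T], [T → T D . T] }  — shift
  I9: { [D → . + -], [D → . T T], [D → . x + x], [D → T . T], [D → T T .], [T → . + x], [T → . - -], [T → . T D T], [T → T . D T] }  — shift, reduce
  I10: { [T → + . x] }  — shift
  I11: { [D → . + -], [D → . T T], [D → . x + x], [T → . + x], [T → . - -], [T → . T D T], [T → T . D T], [T → T D T .] }  — shift, reduce
  I12: { [T → + x .] }  — reduce
  I13: { [T → - - .] }  — reduce
  I14: { [D → + - .] }  — reduce

No state contains more than one complete item.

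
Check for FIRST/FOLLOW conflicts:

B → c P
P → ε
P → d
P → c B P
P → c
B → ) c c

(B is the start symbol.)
Nullable non-terminals: P.

P: nullable alternative(s) P → ε; FOLLOW(P) = { $, 'c', 'd' }
  P → ε: FIRST \ {ε} = { } — this is the only nullable alternative, skip
  P → d: FIRST \ {ε} = { 'd' } — overlaps FOLLOW(P) on { 'd' }: CONFLICT
  P → c B P: FIRST \ {ε} = { 'c' } — overlaps FOLLOW(P) on { 'c' }: CONFLICT
  P → c: FIRST \ {ε} = { 'c' } — overlaps FOLLOW(P) on { 'c' }: CONFLICT

B has no nullable alternative, so no FIRST/FOLLOW check is needed there.

So the grammar has 3 FIRST/FOLLOW conflicts (marked CONFLICT above).

Answer: Yes. P → d with FOLLOW(P) on { 'd' }; P → c B P with FOLLOW(P) on { 'c' }; P → c with FOLLOW(P) on { 'c' }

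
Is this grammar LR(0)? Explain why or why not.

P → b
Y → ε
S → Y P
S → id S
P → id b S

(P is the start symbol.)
A grammar is LR(0) if no state in the canonical LR(0) collection has:
  - both a shift item (dot before a terminal) and a complete item (shift-reduce conflict), or
  - two or more complete items (reduce-reduce conflict; the accept item [P' → P .] counts as a complete item here).

Augment with P' → P and build the canonical LR(0) collection (I0 = CLOSURE({[P' → . P]}), then GOTO on every symbol after a dot until no new states appear). It has 10 states:
  I0: { [P → . b], [P → . id b S], [P' → . P] }  — shift
  I1: { [P' → P .] }  — accept
  I2: { [P → b .] }  — reduce
  I3: { [P → id . b S] }  — shift
  I4: { [P → id b . S], [S → . Y P], [S → . id S], [Y → .] }  — shift, reduce
  I5: { [P → id b S .] }  — reduce
  I6: { [P → . b], [P → . id b S], [S → Y . P] }  — shift
  I7: { [S → . Y P], [S → . id S], [S → id . S], [Y → .] }  — shift, reduce
  I8: { [S → id S .] }  — reduce
  I9: { [S → Y P .] }  — reduce

Conflict in state I4:
  Shift-reduce conflict between [Y → .] and [S → . id S]
So the grammar is NOT LR(0).

Answer: No. Shift-reduce conflict between [Y → .] and [S → . id S]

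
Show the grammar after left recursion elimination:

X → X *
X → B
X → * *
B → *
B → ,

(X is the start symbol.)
X is directly left-recursive. The standard transformation for
  A → A α₁ | ... | A α_m | β₁ | ... | β_n
is
  A  → β₁ A' | ... | β_n A'
  A' → α₁ A' | ... | α_m A' | ε

X → B becomes X → B X'
X → * * becomes X → * * X'
X → X * becomes X' → * X'
Add X' → ε

Productions for other non-terminals are unchanged:
  B → *
  B → ,

Resulting grammar:
X → B X'
X → * * X'
X' → * X'
X' → ε
B → *
B → ,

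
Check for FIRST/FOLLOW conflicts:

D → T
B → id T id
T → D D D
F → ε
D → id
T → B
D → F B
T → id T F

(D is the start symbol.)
A FIRST/FOLLOW conflict occurs when a non-terminal N has a nullable alternative N → β (β ⇒* ε) and another alternative N → α with FIRST(α) ∩ FOLLOW(N) ≠ ∅: on such a lookahead the parser cannot decide between expanding α and letting N vanish via β.

Nullable non-terminals: F.
F has a nullable alternative but only one production, so nothing to check.

B, D, T have no nullable alternative, so no FIRST/FOLLOW check is needed there.

No FIRST/FOLLOW conflicts found.

Answer: No FIRST/FOLLOW conflicts.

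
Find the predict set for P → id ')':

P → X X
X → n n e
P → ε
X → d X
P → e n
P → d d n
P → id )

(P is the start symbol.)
PREDICT(P → id ')') = (FIRST(RHS) \ {ε}) ∪ (FOLLOW(P) if ε ∈ FIRST(RHS), i.e. RHS ⇒* ε)
FIRST(id ')') = { 'id' }
ε ∉ FIRST(id ')'), so FOLLOW(P) is not added.
PREDICT(P → id ')') = { 'id' }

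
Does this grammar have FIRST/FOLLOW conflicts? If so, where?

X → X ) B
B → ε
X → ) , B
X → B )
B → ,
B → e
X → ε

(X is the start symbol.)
Yes. X → X ')' B with FOLLOW(X) on { ')' }; X → ')' ',' B with FOLLOW(X) on { ')' }; X → B ')' with FOLLOW(X) on { ')' }

A FIRST/FOLLOW conflict occurs when a non-terminal N has a nullable alternative N → β (β ⇒* ε) and another alternative N → α with FIRST(α) ∩ FOLLOW(N) ≠ ∅: on such a lookahead the parser cannot decide between expanding α and letting N vanish via β.

Nullable non-terminals: B, X.
FIRST sets used below: FIRST(X) = { ')', ',', 'e', ε }, FIRST(B) = { ',', 'e', ε }

B: nullable alternative(s) B → ε; FOLLOW(B) = { $, ')' }
  B → ε: FIRST \ {ε} = { } — this is the only nullable alternative, skip
  B → ,: FIRST \ {ε} = { ',' } — disjoint from FOLLOW(B)
  B → e: FIRST \ {ε} = { 'e' } — disjoint from FOLLOW(B)

X: nullable alternative(s) X → ε; FOLLOW(X) = { $, ')' }
  X → X ) B: FIRST \ {ε} = { ')', ',', 'e' } — overlaps FOLLOW(X) on { ')' }: CONFLICT
  X → ) , B: FIRST \ {ε} = { ')' } — overlaps FOLLOW(X) on { ')' }: CONFLICT
  X → B ): FIRST \ {ε} = { ')', ',', 'e' } — overlaps FOLLOW(X) on { ')' }: CONFLICT
  X → ε: FIRST \ {ε} = { } — this is the only nullable alternative, skip

So the grammar has 3 FIRST/FOLLOW conflicts (marked CONFLICT above).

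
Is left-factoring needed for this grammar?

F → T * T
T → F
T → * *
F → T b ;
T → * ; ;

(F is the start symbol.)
Left-factoring is needed when two productions for the same non-terminal
share a common prefix on the right-hand side.

Productions for F:
  F → T * T
  F → T b ;
Productions for T:
  T → F
  T → * *
  T → * ; ;

Found common prefix 'T' in productions for F
Found common prefix '*' in productions for T

Answer: Yes, F has productions with common prefix 'T'; T has productions with common prefix '*'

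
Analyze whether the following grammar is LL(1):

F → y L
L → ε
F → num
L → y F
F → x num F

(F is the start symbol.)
Yes, the grammar is LL(1).

A grammar is LL(1) if for each non-terminal N with multiple productions, the predict sets of those productions are pairwise disjoint, where PREDICT(N → α) = (FIRST(α) \ {ε}) ∪ (FOLLOW(N) if α ⇒* ε).

Relevant sets:
  FOLLOW(L) = { $ }

For F:
  PREDICT(F → y L) = { 'y' }
  PREDICT(F → num) = { 'num' }
  PREDICT(F → x num F) = { 'x' }
For L:
  PREDICT(L → ε) = { $ }
  PREDICT(L → y F) = { 'y' }

All predict sets are disjoint. The grammar IS LL(1).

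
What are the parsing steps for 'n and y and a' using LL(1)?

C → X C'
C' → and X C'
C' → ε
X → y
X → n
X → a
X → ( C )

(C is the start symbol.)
LL(1) parsing maintains a stack (initially the start symbol over $) and the input. At each step: if the stack top is a terminal, match it against the current input token; if it is a non-terminal N, replace it with the RHS of M[N, lookahead] (the unique production whose predict set contains the lookahead).

Stack is shown with the top on the left.

Stack       Input            Action
-----------------------------------
C $         n and y and a $  output C → X C'
X C' $      n and y and a $  output X → n
n C' $      n and y and a $  match 'n'
C' $        and y and a $    output C' → and X C'
and X C' $  and y and a $    match 'and'
X C' $      y and a $        output X → y
y C' $      y and a $        match 'y'
C' $        and a $          output C' → and X C'
and X C' $  and a $          match 'and'
X C' $      a $              output X → a
a C' $      a $              match 'a'
C' $        $                output C' → ε
$           $                accept

The string is accepted.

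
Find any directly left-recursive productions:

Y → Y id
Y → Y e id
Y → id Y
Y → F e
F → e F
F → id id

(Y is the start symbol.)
Direct left recursion occurs when N → N α for some non-terminal N (the right-hand side begins with the left-hand side itself).

Y → Y id: LEFT RECURSIVE (starts with Y)
Y → Y e id: LEFT RECURSIVE (starts with Y)
Y → id Y: starts with id
Y → F e: starts with F
F → e F: starts with e
F → id id: starts with id

The grammar has direct left recursion on: Y.

Answer: Yes, Y is left-recursive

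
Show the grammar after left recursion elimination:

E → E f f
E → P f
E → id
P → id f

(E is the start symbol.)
E → P f E'
E → id E'
E' → f f E'
E' → ε
P → id f

E is directly left-recursive. The standard transformation for
  A → A α₁ | ... | A α_m | β₁ | ... | β_n
is
  A  → β₁ A' | ... | β_n A'
  A' → α₁ A' | ... | α_m A' | ε

E → P f becomes E → P f E'
E → id becomes E → id E'
E → E f f becomes E' → f f E'
Add E' → ε

Productions for other non-terminals are unchanged:
  P → id f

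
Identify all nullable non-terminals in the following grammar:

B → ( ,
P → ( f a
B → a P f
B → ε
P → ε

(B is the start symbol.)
A non-terminal is nullable if it can derive ε (the empty string): either it has an ε-production, or it has a production whose right-hand side consists entirely of nullable non-terminals.

ε-productions: B → ε, P → ε
So B, P are immediately nullable.
Every non-terminal is now nullable.
Nullable = { 'B', 'P' }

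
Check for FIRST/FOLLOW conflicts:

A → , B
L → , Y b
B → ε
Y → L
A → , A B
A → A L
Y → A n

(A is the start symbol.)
No FIRST/FOLLOW conflicts.

A FIRST/FOLLOW conflict occurs when a non-terminal N has a nullable alternative N → β (β ⇒* ε) and another alternative N → α with FIRST(α) ∩ FOLLOW(N) ≠ ∅: on such a lookahead the parser cannot decide between expanding α and letting N vanish via β.

Nullable non-terminals: B.
B has a nullable alternative but only one production, so nothing to check.

A, L, Y have no nullable alternative, so no FIRST/FOLLOW check is needed there.

No FIRST/FOLLOW conflicts found.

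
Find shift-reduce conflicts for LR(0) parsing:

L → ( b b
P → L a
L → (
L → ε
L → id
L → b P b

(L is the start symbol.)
Yes — I0: [L → .] vs [L → . (]; I1: [L → ( .] vs [L → ( . b b]; I3: [L → .] vs [L → . (]

A shift-reduce conflict occurs when an LR(0) state has both:
  - a complete (reduce) item [A → α .] (dot at the end), and
  - a shift item [B → β . c γ] (dot before a terminal).

Augment with L' → L and build the canonical LR(0) collection (I0 = CLOSURE({[L' → . L]}), then GOTO on every symbol after a dot until no new states appear). It has 11 states:
  I0: { [L → . ( b b], [L → . (], [L → . b P b], [L → . id], [L → .], [L' → . L] }  — shift, reduce
  I1: { [L → ( . b b], [L → ( .] }  — shift, reduce
  I2: { [L' → L .] }  — accept
  I3: { [L → . ( b b], [L → . (], [L → . b P b], [L → . id], [L → .], [L → b . P b], [P → . L a] }  — shift, reduce
  I4: { [L → id .] }  — reduce
  I5: { [P → L . a] }  — shift
  I6: { [L → b P . b] }  — shift
  I7: { [L → b P b .] }  — reduce
  I8: { [P → L a .] }  — reduce
  I9: { [L → ( b . b] }  — shift
  I10: { [L → ( b b .] }  — reduce

I0 contains reduce item [L → .] and shift items [L → . (], [L → . ( b b], [L → . b P b], [L → . id] — shift-reduce conflict.
I1 contains reduce item [L → ( .] and shift item [L → ( . b b] — shift-reduce conflict.
I3 contains reduce item [L → .] and shift items [L → . (], [L → . ( b b], [L → . b P b], [L → . id] — shift-reduce conflict.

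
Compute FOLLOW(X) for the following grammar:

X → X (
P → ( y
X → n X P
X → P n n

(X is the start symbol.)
{ $, '(' }

To compute FOLLOW(X), find every occurrence of X on a right-hand side N → α X β: add FIRST(β) \ {ε}, and if β is empty or nullable also add FOLLOW(N). Iterate to a fixed point.

X is the start symbol, so $ ∈ FOLLOW(X).
In X → X (: X is followed by '(', add FIRST('(') \ {ε} = { '(' }
In X → n X P: X is followed by P, add FIRST(P) \ {ε} = { '(' }

Taking the union: FOLLOW(X) = { $, '(' }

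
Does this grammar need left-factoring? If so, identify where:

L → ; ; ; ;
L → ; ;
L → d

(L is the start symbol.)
Yes, L has productions with common prefix '; ;'

Left-factoring is needed when two productions for the same non-terminal
share a common prefix on the right-hand side.

Productions for L:
  L → ; ; ; ;
  L → ; ;
  L → d

Found common prefix '; ;' in productions for L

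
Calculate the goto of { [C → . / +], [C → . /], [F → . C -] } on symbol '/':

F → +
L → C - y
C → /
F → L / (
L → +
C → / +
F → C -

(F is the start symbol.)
{ [C → / . +], [C → / .] }

GOTO(I, '/') = CLOSURE({ [A → αX.β] : [A → α.Xβ] ∈ I, X = '/' })

Items with dot before '/', with the dot advanced:
  [C → . /] → [C → / .]
  [C → . / +] → [C → / . +]
Closure adds nothing (no advanced item has the dot before a non-terminal).

GOTO = { [C → / . +], [C → / .] }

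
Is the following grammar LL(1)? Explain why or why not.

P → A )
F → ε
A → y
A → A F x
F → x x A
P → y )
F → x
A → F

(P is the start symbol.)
A grammar is LL(1) if for each non-terminal N with multiple productions, the predict sets of those productions are pairwise disjoint, where PREDICT(N → α) = (FIRST(α) \ {ε}) ∪ (FOLLOW(N) if α ⇒* ε).

Relevant sets:
  FIRST(A) = { 'x', 'y', ε }
  FIRST(F) = { 'x', ε }
  FOLLOW(F) = { ')', 'x' }
  FOLLOW(A) = { ')', 'x' }

For P:
  PREDICT(P → A ')') = { ')', 'x', 'y' }
  PREDICT(P → y ')') = { 'y' }
For F:
  PREDICT(F → ε) = { ')', 'x' }
  PREDICT(F → x x A) = { 'x' }
  PREDICT(F → x) = { 'x' }
For A:
  PREDICT(A → y) = { 'y' }
  PREDICT(A → A F x) = { 'x', 'y' }
  PREDICT(A → F) = { ')', 'x' }

Conflict found: Predict set conflict for P: { 'y' }
The grammar is NOT LL(1).

Answer: No. Predict set conflict for P: { 'y' }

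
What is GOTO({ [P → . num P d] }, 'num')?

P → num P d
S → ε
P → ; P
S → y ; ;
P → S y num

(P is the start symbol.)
{ [P → . ; P], [P → . S y num], [P → . num P d], [P → num . P d], [S → . y ; ;], [S → .] }

GOTO(I, 'num') = CLOSURE({ [A → αX.β] : [A → α.Xβ] ∈ I, X = 'num' })

Items with dot before 'num', with the dot advanced:
  [P → . num P d] → [P → num . P d]
Closure of the advanced items:
  [P → num . P d] has the dot before P: add [P → . num P d], [P → . ; P], [P → . S y num]
  [P → . S y num] has the dot before S: add [S → .], [S → . y ; ;]

GOTO = { [P → . ; P], [P → . S y num], [P → . num P d], [P → num . P d], [S → . y ; ;], [S → .] }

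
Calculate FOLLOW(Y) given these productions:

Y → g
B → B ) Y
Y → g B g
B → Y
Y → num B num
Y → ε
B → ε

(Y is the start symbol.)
Y is the start symbol, so $ ∈ FOLLOW(Y).
In B → B ) Y: Y is at the end, add FOLLOW(B)
In B → Y: Y is at the end, add FOLLOW(B)

The FOLLOW sets referred to above (computed the same way, to a fixed point):
  FOLLOW(B) = { ')', 'g', 'num' }

Taking the union: FOLLOW(Y) = { $, ')', 'g', 'num' }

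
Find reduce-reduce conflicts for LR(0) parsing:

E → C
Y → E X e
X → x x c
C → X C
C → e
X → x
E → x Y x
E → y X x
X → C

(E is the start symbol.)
Yes — I1: [E → C .] vs [X → C .]; I12: [C → X C .] vs [X → C .]; I13: [E → y X x .] vs [X → x .]; I19: [C → e .] vs [Y → E X e .]

Augment with E' → E and build the canonical LR(0) collection (I0 = CLOSURE({[E' → . E]}), then GOTO on every symbol after a dot until no new states appear). It has 20 states:
  I0: { [C → . X C], [C → . e], [E → . C], [E → . x Y x], [E → . y X x], [E' → . E], [X → . C], [X → . x x c], [X → . x] }  — shift
  I1: { [E → C .], [X → C .] }  — 2 reduces
  I2: { [E' → E .] }  — accept
  I3: { [C → . X C], [C → . e], [C → X . C], [X → . C], [X → . x x c], [X → . x] }  — shift
  I4: { [C → e .] }  — reduce
  I5: { [C → . X C], [C → . e], [E → . C], [E → . x Y x], [E → . y X x], [E → x . Y x], [X → . C], [X → . x x c], [X → . x], [X → x . x c], [X → x .], [Y → . E X e] }  — shift, reduce
  I6: { [C → . X C], [C → . e], [E → y . X x], [X → . C], [X → . x x c], [X → . x] }  — shift
  I7: { [X → C .] }  — reduce
  I8: { [C → . X C], [C → . e], [C → X . C], [E → y X . x], [X → . C], [X → . x x c], [X → . x] }  — shift
  I9: { [X → x . x c], [X → x .] }  — shift, reduce
  I10: { [X → x x . c] }  — shift
  I11: { [X → x x c .] }  — reduce
  I12: { [C → X C .], [X → C .] }  — 2 reduces
  I13: { [E → y X x .], [X → x . x c], [X → x .] }  — shift, 2 reduces
  I14: { [C → . X C], [C → . e], [X → . C], [X → . x x c], [X → . x], [Y → E . X e] }  — shift
  I15: { [E → x Y . x] }  — shift
  I16: { [C → . X C], [C → . e], [E → . C], [E → . x Y x], [E → . y X x], [E → x . Y x], [X → . C], [X → . x x c], [X → . x], [X → x . x c], [X → x .], [X → x x . c], [Y → . E X e] }  — shift, reduce
  I17: { [E → x Y x .] }  — reduce
  I18: { [C → . X C], [C → . e], [C → X . C], [X → . C], [X → . x x c], [X → . x], [Y → E X . e] }  — shift
  I19: { [C → e .], [Y → E X e .] }  — 2 reduces

I1 contains complete items [E → C .], [X → C .] — reduce-reduce conflict.
I12 contains complete items [C → X C .], [X → C .] — reduce-reduce conflict.
I13 contains complete items [E → y X x .], [X → x .] — reduce-reduce conflict.
I19 contains complete items [C → e .], [Y → E X e .] — reduce-reduce conflict.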